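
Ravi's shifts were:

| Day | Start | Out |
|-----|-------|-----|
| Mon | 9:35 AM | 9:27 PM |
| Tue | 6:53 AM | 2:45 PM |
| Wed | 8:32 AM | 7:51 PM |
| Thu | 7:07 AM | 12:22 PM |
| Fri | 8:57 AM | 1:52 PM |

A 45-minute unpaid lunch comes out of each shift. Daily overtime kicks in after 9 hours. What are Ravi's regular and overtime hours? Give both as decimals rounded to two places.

Mon: 9:35 AM–9:27 PM = 11 h 52 min; less 45 min break → 11 h 7 min
Tue: 6:53 AM–2:45 PM = 7 h 52 min; less 45 min break → 7 h 7 min
Wed: 8:32 AM–7:51 PM = 11 h 19 min; less 45 min break → 10 h 34 min
Thu: 7:07 AM–12:22 PM = 5 h 15 min; less 45 min break → 4 h 30 min
Fri: 8:57 AM–1:52 PM = 4 h 55 min; less 45 min break → 4 h 10 min
Mon reg 9 h 0 min / OT 2 h 7 min; Tue reg 7 h 7 min / OT 0 h 0 min; Wed reg 9 h 0 min / OT 1 h 34 min; Thu reg 4 h 30 min / OT 0 h 0 min; Fri reg 4 h 10 min / OT 0 h 0 min.
Totals: regular 33 h 47 min, overtime 3 h 41 min.

Regular 33.78 hours, overtime 3.68 hours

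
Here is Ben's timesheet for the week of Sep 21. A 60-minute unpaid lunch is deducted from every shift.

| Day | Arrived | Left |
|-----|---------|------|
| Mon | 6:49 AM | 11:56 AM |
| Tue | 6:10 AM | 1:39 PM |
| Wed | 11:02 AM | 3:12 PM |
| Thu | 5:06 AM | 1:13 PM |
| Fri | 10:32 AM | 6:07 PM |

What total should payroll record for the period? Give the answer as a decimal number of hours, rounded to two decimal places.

27.47 hours

Mon: 6:49 AM–11:56 AM = 5 h 7 min; less 60 min break → 4 h 7 min
Tue: 6:10 AM–1:39 PM = 7 h 29 min; less 60 min break → 6 h 29 min
Wed: 11:02 AM–3:12 PM = 4 h 10 min; less 60 min break → 3 h 10 min
Thu: 5:06 AM–1:13 PM = 8 h 7 min; less 60 min break → 7 h 7 min
Fri: 10:32 AM–6:07 PM = 7 h 35 min; less 60 min break → 6 h 35 min
Total: 4 h 7 min + 6 h 29 min + 3 h 10 min + 7 h 7 min + 6 h 35 min = 27 h 28 min.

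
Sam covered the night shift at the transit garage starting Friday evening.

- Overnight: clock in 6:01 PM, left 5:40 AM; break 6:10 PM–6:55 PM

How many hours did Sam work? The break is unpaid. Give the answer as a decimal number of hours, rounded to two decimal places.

Overnight: 6:01 PM → midnight = 5 h 59 min; midnight → 5:40 AM = 5 h 40 min; span 11 h 39 min; less 45 min break → 10 h 54 min

10.90 hours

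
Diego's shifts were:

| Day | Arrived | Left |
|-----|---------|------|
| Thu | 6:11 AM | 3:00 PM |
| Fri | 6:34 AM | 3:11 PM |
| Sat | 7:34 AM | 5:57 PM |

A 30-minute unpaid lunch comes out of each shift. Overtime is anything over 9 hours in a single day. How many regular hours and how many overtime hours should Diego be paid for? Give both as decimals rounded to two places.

Regular 25.43 hours, overtime 0.88 hours

Thu: 6:11 AM–3:00 PM = 8 h 49 min; less 30 min break → 8 h 19 min
Fri: 6:34 AM–3:11 PM = 8 h 37 min; less 30 min break → 8 h 7 min
Sat: 7:34 AM–5:57 PM = 10 h 23 min; less 30 min break → 9 h 53 min
Thu reg 8 h 19 min / OT 0 h 0 min; Fri reg 8 h 7 min / OT 0 h 0 min; Sat reg 9 h 0 min / OT 0 h 53 min.
Totals: regular 25 h 26 min, overtime 0 h 53 min.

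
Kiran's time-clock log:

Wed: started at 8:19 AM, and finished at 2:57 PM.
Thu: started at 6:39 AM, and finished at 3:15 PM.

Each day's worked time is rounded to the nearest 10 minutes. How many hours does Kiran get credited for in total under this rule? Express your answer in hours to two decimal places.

Wed: 8:19 AM–2:57 PM = 6 h 38 min → rounds to 6 h 40 min
Thu: 6:39 AM–3:15 PM = 8 h 36 min → rounds to 8 h 40 min
Total credited: 15 h 20 min.

15.33 hours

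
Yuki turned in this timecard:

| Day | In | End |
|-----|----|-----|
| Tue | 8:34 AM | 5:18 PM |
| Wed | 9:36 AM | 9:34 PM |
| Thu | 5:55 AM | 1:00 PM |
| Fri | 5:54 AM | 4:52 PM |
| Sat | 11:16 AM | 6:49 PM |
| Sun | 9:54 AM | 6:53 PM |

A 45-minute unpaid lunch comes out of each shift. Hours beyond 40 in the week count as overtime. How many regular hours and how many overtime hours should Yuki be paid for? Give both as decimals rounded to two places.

Regular 40.00 hours, overtime 10.78 hours

Tue: 8:34 AM–5:18 PM = 8 h 44 min; less 45 min break → 7 h 59 min
Wed: 9:36 AM–9:34 PM = 11 h 58 min; less 45 min break → 11 h 13 min
Thu: 5:55 AM–1:00 PM = 7 h 5 min; less 45 min break → 6 h 20 min
Fri: 5:54 AM–4:52 PM = 10 h 58 min; less 45 min break → 10 h 13 min
Sat: 11:16 AM–6:49 PM = 7 h 33 min; less 45 min break → 6 h 48 min
Sun: 9:54 AM–6:53 PM = 8 h 59 min; less 45 min break → 8 h 14 min
Total worked: 50 h 47 min = 50.78 h.
Threshold 40 h → overtime 10 h 47 min, regular 40 h 0 min.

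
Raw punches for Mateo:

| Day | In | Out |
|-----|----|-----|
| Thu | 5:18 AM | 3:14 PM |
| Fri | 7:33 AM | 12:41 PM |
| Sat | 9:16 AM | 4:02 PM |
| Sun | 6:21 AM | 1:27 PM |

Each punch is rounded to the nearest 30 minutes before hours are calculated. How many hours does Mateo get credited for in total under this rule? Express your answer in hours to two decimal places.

28.00 hours

Thu: in 5:18 AM→5:30 AM, out 3:14 PM→3:00 PM; 9 h 30 min
Fri: in 7:33 AM→7:30 AM, out 12:41 PM→12:30 PM; 5 h 0 min
Sat: in 9:16 AM→9:30 AM, out 4:02 PM→4:00 PM; 6 h 30 min
Sun: in 6:21 AM→6:30 AM, out 1:27 PM→1:30 PM; 7 h 0 min
Total credited: 28 h 0 min.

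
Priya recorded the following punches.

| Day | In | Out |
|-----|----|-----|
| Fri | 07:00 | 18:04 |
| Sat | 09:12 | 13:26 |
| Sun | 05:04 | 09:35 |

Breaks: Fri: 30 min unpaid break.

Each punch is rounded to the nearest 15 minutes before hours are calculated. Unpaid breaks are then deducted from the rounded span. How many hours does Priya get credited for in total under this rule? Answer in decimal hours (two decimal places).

19.25 hours

Fri: in 07:00→07:00, out 18:04→18:00; 11 h 0 min − 30 min = 10 h 30 min
Sat: in 09:12→09:15, out 13:26→13:30; 4 h 15 min
Sun: in 05:04→05:00, out 09:35→09:30; 4 h 30 min
Total credited: 19 h 15 min.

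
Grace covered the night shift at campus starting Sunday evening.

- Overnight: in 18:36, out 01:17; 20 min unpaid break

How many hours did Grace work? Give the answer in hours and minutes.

6 h 21 min

Overnight: 18:36 → midnight = 5 h 24 min; midnight → 01:17 = 1 h 17 min; span 6 h 41 min; less 20 min break → 6 h 21 min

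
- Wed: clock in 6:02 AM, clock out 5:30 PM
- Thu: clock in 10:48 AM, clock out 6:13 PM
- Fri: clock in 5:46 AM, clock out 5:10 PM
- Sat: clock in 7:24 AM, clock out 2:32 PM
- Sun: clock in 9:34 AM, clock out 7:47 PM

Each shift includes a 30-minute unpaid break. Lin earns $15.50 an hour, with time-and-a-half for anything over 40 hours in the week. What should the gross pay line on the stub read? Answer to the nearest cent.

$739.35

Wed: 6:02 AM–5:30 PM = 11 h 28 min; less 30 min break → 10 h 58 min
Thu: 10:48 AM–6:13 PM = 7 h 25 min; less 30 min break → 6 h 55 min
Fri: 5:46 AM–5:10 PM = 11 h 24 min; less 30 min break → 10 h 54 min
Sat: 7:24 AM–2:32 PM = 7 h 8 min; less 30 min break → 6 h 38 min
Sun: 9:34 AM–7:47 PM = 10 h 13 min; less 30 min break → 9 h 43 min
Total worked: 45 h 8 min = 2708 min.
Regular 40 h 0 min = 2400 min at $15.50/h; overtime 5 h 8 min = 308 min at $23.25/h.
Pay = (2400 × $15.50 + 308 × $23.25) ÷ 60 = $739.35.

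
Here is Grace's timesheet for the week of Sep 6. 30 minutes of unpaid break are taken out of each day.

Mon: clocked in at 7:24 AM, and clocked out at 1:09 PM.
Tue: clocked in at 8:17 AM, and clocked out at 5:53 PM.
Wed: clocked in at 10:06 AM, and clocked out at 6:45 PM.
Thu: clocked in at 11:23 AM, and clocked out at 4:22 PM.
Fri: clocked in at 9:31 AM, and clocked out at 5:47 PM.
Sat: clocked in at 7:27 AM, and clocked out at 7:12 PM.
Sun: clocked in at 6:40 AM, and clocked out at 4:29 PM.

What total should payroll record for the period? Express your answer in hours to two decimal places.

Mon: 7:24 AM–1:09 PM = 5 h 45 min; less 30 min break → 5 h 15 min
Tue: 8:17 AM–5:53 PM = 9 h 36 min; less 30 min break → 9 h 6 min
Wed: 10:06 AM–6:45 PM = 8 h 39 min; less 30 min break → 8 h 9 min
Thu: 11:23 AM–4:22 PM = 4 h 59 min; less 30 min break → 4 h 29 min
Fri: 9:31 AM–5:47 PM = 8 h 16 min; less 30 min break → 7 h 46 min
Sat: 7:27 AM–7:12 PM = 11 h 45 min; less 30 min break → 11 h 15 min
Sun: 6:40 AM–4:29 PM = 9 h 49 min; less 30 min break → 9 h 19 min
Total: 5 h 15 min + 9 h 6 min + 8 h 9 min + 4 h 29 min + 7 h 46 min + 11 h 15 min + 9 h 19 min = 55 h 19 min.

55.32 hours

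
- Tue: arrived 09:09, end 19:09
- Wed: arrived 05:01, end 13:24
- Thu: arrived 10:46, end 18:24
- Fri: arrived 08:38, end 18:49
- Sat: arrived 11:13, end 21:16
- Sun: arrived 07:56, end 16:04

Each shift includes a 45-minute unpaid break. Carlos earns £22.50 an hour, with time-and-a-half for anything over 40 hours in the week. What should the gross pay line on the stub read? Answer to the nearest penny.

Tue: 09:09–19:09 = 10 h 0 min; less 45 min break → 9 h 15 min
Wed: 05:01–13:24 = 8 h 23 min; less 45 min break → 7 h 38 min
Thu: 10:46–18:24 = 7 h 38 min; less 45 min break → 6 h 53 min
Fri: 08:38–18:49 = 10 h 11 min; less 45 min break → 9 h 26 min
Sat: 11:13–21:16 = 10 h 3 min; less 45 min break → 9 h 18 min
Sun: 07:56–16:04 = 8 h 8 min; less 45 min break → 7 h 23 min
Total worked: 49 h 53 min = 2993 min.
Regular 40 h 0 min = 2400 min at £22.50/h; overtime 9 h 53 min = 593 min at £33.75/h.
Pay = (2400 × £22.50 + 593 × £33.75) ÷ 60 = £1233.56.

£1233.56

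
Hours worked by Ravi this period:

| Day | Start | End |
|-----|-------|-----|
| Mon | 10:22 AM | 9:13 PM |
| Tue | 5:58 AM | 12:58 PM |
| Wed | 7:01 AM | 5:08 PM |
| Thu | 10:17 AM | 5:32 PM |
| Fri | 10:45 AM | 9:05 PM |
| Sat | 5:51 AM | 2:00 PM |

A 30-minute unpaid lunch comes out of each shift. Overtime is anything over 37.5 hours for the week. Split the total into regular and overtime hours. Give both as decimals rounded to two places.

Mon: 10:22 AM–9:13 PM = 10 h 51 min; less 30 min break → 10 h 21 min
Tue: 5:58 AM–12:58 PM = 7 h 0 min; less 30 min break → 6 h 30 min
Wed: 7:01 AM–5:08 PM = 10 h 7 min; less 30 min break → 9 h 37 min
Thu: 10:17 AM–5:32 PM = 7 h 15 min; less 30 min break → 6 h 45 min
Fri: 10:45 AM–9:05 PM = 10 h 20 min; less 30 min break → 9 h 50 min
Sat: 5:51 AM–2:00 PM = 8 h 9 min; less 30 min break → 7 h 39 min
Total worked: 50 h 42 min = 50.70 h.
Threshold 37.5 h → overtime 13 h 12 min, regular 37 h 30 min.

Regular 37.50 hours, overtime 13.20 hours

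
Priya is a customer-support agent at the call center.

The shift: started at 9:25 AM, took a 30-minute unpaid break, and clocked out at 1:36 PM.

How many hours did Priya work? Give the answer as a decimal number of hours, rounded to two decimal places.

3.68 hours

The shift: 9:25 AM–1:36 PM = 4 h 11 min; less 30 min break → 3 h 41 min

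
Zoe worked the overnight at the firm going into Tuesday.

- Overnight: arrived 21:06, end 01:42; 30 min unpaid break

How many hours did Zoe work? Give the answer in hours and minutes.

4 h 6 min

Overnight: 21:06 → midnight = 2 h 54 min; midnight → 01:42 = 1 h 42 min; span 4 h 36 min; less 30 min break → 4 h 6 min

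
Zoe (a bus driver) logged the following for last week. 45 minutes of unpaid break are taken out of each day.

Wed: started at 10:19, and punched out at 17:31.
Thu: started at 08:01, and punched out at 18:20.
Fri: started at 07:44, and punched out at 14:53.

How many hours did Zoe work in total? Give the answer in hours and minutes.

Wed: 10:19–17:31 = 7 h 12 min; less 45 min break → 6 h 27 min
Thu: 08:01–18:20 = 10 h 19 min; less 45 min break → 9 h 34 min
Fri: 07:44–14:53 = 7 h 9 min; less 45 min break → 6 h 24 min
Total: 6 h 27 min + 9 h 34 min + 6 h 24 min = 22 h 25 min.

22 h 25 min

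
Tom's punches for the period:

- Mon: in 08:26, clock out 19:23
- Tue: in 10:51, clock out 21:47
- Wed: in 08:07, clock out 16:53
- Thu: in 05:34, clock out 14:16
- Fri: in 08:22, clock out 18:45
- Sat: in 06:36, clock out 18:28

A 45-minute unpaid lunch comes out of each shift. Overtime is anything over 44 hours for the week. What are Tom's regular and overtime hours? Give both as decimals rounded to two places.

Regular 44.00 hours, overtime 13.10 hours

Mon: 08:26–19:23 = 10 h 57 min; less 45 min break → 10 h 12 min
Tue: 10:51–21:47 = 10 h 56 min; less 45 min break → 10 h 11 min
Wed: 08:07–16:53 = 8 h 46 min; less 45 min break → 8 h 1 min
Thu: 05:34–14:16 = 8 h 42 min; less 45 min break → 7 h 57 min
Fri: 08:22–18:45 = 10 h 23 min; less 45 min break → 9 h 38 min
Sat: 06:36–18:28 = 11 h 52 min; less 45 min break → 11 h 7 min
Total worked: 57 h 6 min = 57.10 h.
Threshold 44 h → overtime 13 h 6 min, regular 44 h 0 min.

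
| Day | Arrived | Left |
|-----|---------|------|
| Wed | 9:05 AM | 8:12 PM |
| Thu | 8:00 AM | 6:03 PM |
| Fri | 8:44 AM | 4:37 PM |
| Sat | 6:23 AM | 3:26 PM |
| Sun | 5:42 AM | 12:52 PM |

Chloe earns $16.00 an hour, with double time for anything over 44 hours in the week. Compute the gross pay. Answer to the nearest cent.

Wed: 9:05 AM–8:12 PM = 11 h 7 min
Thu: 8:00 AM–6:03 PM = 10 h 3 min
Fri: 8:44 AM–4:37 PM = 7 h 53 min
Sat: 6:23 AM–3:26 PM = 9 h 3 min
Sun: 5:42 AM–12:52 PM = 7 h 10 min
Total worked: 45 h 16 min = 2716 min.
Regular 44 h 0 min = 2640 min at $16.00/h; overtime 1 h 16 min = 76 min at $32.00/h.
Pay = (2640 × $16.00 + 76 × $32.00) ÷ 60 = $744.53.

$744.53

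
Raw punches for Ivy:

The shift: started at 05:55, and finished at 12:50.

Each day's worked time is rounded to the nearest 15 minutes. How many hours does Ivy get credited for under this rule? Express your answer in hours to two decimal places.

The shift: 05:55–12:50 = 6 h 55 min → rounds to 7 h 0 min

7.00 hours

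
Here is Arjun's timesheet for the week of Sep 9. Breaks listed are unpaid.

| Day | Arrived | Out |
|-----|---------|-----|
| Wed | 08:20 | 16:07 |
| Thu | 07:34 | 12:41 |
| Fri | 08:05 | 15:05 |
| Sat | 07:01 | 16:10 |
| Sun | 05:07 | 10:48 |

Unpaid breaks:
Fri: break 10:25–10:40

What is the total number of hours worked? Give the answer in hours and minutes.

Wed: 08:20–16:07 = 7 h 47 min
Thu: 07:34–12:41 = 5 h 7 min
Fri: 08:05–15:05 = 7 h 0 min; less 15 min break → 6 h 45 min
Sat: 07:01–16:10 = 9 h 9 min
Sun: 05:07–10:48 = 5 h 41 min
Total: 7 h 47 min + 5 h 7 min + 6 h 45 min + 9 h 9 min + 5 h 41 min = 34 h 29 min.

34 h 29 min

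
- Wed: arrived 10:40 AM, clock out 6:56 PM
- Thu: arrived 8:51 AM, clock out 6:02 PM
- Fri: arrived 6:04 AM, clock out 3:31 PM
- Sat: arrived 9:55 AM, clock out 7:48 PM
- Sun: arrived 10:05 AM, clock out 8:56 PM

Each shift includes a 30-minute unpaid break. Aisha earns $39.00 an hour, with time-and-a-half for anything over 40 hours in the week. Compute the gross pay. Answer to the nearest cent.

$1860.30

Wed: 10:40 AM–6:56 PM = 8 h 16 min; less 30 min break → 7 h 46 min
Thu: 8:51 AM–6:02 PM = 9 h 11 min; less 30 min break → 8 h 41 min
Fri: 6:04 AM–3:31 PM = 9 h 27 min; less 30 min break → 8 h 57 min
Sat: 9:55 AM–7:48 PM = 9 h 53 min; less 30 min break → 9 h 23 min
Sun: 10:05 AM–8:56 PM = 10 h 51 min; less 30 min break → 10 h 21 min
Total worked: 45 h 8 min = 2708 min.
Regular 40 h 0 min = 2400 min at $39.00/h; overtime 5 h 8 min = 308 min at $58.50/h.
Pay = (2400 × $39.00 + 308 × $58.50) ÷ 60 = $1860.30.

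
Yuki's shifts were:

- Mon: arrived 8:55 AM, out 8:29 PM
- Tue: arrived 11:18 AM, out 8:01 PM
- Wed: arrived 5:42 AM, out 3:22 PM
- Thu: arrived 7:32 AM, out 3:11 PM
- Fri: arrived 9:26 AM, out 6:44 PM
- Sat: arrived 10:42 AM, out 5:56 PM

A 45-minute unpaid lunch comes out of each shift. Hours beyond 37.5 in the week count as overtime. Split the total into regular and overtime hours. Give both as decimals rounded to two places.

Mon: 8:55 AM–8:29 PM = 11 h 34 min; less 45 min break → 10 h 49 min
Tue: 11:18 AM–8:01 PM = 8 h 43 min; less 45 min break → 7 h 58 min
Wed: 5:42 AM–3:22 PM = 9 h 40 min; less 45 min break → 8 h 55 min
Thu: 7:32 AM–3:11 PM = 7 h 39 min; less 45 min break → 6 h 54 min
Fri: 9:26 AM–6:44 PM = 9 h 18 min; less 45 min break → 8 h 33 min
Sat: 10:42 AM–5:56 PM = 7 h 14 min; less 45 min break → 6 h 29 min
Total worked: 49 h 38 min = 49.63 h.
Threshold 37.5 h → overtime 12 h 8 min, regular 37 h 30 min.

Regular 37.50 hours, overtime 12.13 hours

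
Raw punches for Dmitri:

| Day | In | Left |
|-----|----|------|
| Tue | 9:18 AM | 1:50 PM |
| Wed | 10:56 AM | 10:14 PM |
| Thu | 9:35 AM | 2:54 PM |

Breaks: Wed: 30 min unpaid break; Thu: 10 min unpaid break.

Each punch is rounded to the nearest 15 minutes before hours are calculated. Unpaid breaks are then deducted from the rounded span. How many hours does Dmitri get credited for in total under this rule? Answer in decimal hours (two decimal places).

20.58 hours

Tue: in 9:18 AM→9:15 AM, out 1:50 PM→1:45 PM; 4 h 30 min
Wed: in 10:56 AM→11:00 AM, out 10:14 PM→10:15 PM; 11 h 15 min − 30 min = 10 h 45 min
Thu: in 9:35 AM→9:30 AM, out 2:54 PM→3:00 PM; 5 h 30 min − 10 min = 5 h 20 min
Total credited: 20 h 35 min.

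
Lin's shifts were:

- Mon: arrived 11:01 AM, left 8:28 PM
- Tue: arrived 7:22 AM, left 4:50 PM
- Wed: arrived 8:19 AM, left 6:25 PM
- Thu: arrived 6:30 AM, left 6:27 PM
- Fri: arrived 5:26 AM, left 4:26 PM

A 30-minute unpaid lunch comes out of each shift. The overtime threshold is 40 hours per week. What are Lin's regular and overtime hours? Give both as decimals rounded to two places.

Regular 40.00 hours, overtime 9.47 hours

Mon: 11:01 AM–8:28 PM = 9 h 27 min; less 30 min break → 8 h 57 min
Tue: 7:22 AM–4:50 PM = 9 h 28 min; less 30 min break → 8 h 58 min
Wed: 8:19 AM–6:25 PM = 10 h 6 min; less 30 min break → 9 h 36 min
Thu: 6:30 AM–6:27 PM = 11 h 57 min; less 30 min break → 11 h 27 min
Fri: 5:26 AM–4:26 PM = 11 h 0 min; less 30 min break → 10 h 30 min
Total worked: 49 h 28 min = 49.47 h.
Threshold 40 h → overtime 9 h 28 min, regular 40 h 0 min.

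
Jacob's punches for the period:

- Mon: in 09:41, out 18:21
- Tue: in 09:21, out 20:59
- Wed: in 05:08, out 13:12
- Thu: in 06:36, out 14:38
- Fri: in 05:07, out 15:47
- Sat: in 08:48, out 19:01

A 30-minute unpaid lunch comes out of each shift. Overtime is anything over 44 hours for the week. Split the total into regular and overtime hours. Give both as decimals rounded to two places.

Mon: 09:41–18:21 = 8 h 40 min; less 30 min break → 8 h 10 min
Tue: 09:21–20:59 = 11 h 38 min; less 30 min break → 11 h 8 min
Wed: 05:08–13:12 = 8 h 4 min; less 30 min break → 7 h 34 min
Thu: 06:36–14:38 = 8 h 2 min; less 30 min break → 7 h 32 min
Fri: 05:07–15:47 = 10 h 40 min; less 30 min break → 10 h 10 min
Sat: 08:48–19:01 = 10 h 13 min; less 30 min break → 9 h 43 min
Total worked: 54 h 17 min = 54.28 h.
Threshold 44 h → overtime 10 h 17 min, regular 44 h 0 min.

Regular 44.00 hours, overtime 10.28 hours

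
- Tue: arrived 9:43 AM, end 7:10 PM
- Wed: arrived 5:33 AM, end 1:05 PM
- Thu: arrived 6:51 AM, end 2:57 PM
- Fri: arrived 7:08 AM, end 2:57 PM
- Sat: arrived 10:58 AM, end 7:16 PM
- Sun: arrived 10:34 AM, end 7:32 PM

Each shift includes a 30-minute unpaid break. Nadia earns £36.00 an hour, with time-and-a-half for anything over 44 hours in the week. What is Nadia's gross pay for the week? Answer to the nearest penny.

Tue: 9:43 AM–7:10 PM = 9 h 27 min; less 30 min break → 8 h 57 min
Wed: 5:33 AM–1:05 PM = 7 h 32 min; less 30 min break → 7 h 2 min
Thu: 6:51 AM–2:57 PM = 8 h 6 min; less 30 min break → 7 h 36 min
Fri: 7:08 AM–2:57 PM = 7 h 49 min; less 30 min break → 7 h 19 min
Sat: 10:58 AM–7:16 PM = 8 h 18 min; less 30 min break → 7 h 48 min
Sun: 10:34 AM–7:32 PM = 8 h 58 min; less 30 min break → 8 h 28 min
Total worked: 47 h 10 min = 2830 min.
Regular 44 h 0 min = 2640 min at £36.00/h; overtime 3 h 10 min = 190 min at £54.00/h.
Pay = (2640 × £36.00 + 190 × £54.00) ÷ 60 = £1755.00.

£1755.00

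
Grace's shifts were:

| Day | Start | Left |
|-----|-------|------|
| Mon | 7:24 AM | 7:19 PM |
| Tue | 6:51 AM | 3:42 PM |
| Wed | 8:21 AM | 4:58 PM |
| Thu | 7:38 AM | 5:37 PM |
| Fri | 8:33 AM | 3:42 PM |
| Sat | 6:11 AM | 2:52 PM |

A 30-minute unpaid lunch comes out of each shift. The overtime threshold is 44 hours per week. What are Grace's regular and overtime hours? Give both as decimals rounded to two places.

Regular 44.00 hours, overtime 8.20 hours

Mon: 7:24 AM–7:19 PM = 11 h 55 min; less 30 min break → 11 h 25 min
Tue: 6:51 AM–3:42 PM = 8 h 51 min; less 30 min break → 8 h 21 min
Wed: 8:21 AM–4:58 PM = 8 h 37 min; less 30 min break → 8 h 7 min
Thu: 7:38 AM–5:37 PM = 9 h 59 min; less 30 min break → 9 h 29 min
Fri: 8:33 AM–3:42 PM = 7 h 9 min; less 30 min break → 6 h 39 min
Sat: 6:11 AM–2:52 PM = 8 h 41 min; less 30 min break → 8 h 11 min
Total worked: 52 h 12 min = 52.20 h.
Threshold 44 h → overtime 8 h 12 min, regular 44 h 0 min.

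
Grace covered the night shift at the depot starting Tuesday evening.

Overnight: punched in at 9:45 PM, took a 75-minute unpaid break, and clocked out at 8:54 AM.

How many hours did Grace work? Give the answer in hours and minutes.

Overnight: 9:45 PM → midnight = 2 h 15 min; midnight → 8:54 AM = 8 h 54 min; span 11 h 9 min; less 75 min break → 9 h 54 min

9 h 54 min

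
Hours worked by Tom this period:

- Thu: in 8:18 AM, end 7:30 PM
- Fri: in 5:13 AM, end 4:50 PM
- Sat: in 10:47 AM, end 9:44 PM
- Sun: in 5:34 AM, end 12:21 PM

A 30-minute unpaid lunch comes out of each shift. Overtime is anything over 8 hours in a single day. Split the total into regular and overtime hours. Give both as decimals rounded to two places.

Thu: 8:18 AM–7:30 PM = 11 h 12 min; less 30 min break → 10 h 42 min
Fri: 5:13 AM–4:50 PM = 11 h 37 min; less 30 min break → 11 h 7 min
Sat: 10:47 AM–9:44 PM = 10 h 57 min; less 30 min break → 10 h 27 min
Sun: 5:34 AM–12:21 PM = 6 h 47 min; less 30 min break → 6 h 17 min
Thu reg 8 h 0 min / OT 2 h 42 min; Fri reg 8 h 0 min / OT 3 h 7 min; Sat reg 8 h 0 min / OT 2 h 27 min; Sun reg 6 h 17 min / OT 0 h 0 min.
Totals: regular 30 h 17 min, overtime 8 h 16 min.

Regular 30.28 hours, overtime 8.27 hours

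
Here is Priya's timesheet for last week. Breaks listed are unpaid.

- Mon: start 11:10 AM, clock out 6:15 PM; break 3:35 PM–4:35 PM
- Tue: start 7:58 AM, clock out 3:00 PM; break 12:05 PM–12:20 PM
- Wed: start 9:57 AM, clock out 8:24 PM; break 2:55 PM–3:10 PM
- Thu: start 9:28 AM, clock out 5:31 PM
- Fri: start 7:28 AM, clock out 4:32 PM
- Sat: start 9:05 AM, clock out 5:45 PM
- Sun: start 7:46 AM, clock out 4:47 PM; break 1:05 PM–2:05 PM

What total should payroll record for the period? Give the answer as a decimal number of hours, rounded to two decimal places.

56.87 hours

Mon: 11:10 AM–6:15 PM = 7 h 5 min; less 60 min break → 6 h 5 min
Tue: 7:58 AM–3:00 PM = 7 h 2 min; less 15 min break → 6 h 47 min
Wed: 9:57 AM–8:24 PM = 10 h 27 min; less 15 min break → 10 h 12 min
Thu: 9:28 AM–5:31 PM = 8 h 3 min
Fri: 7:28 AM–4:32 PM = 9 h 4 min
Sat: 9:05 AM–5:45 PM = 8 h 40 min
Sun: 7:46 AM–4:47 PM = 9 h 1 min; less 60 min break → 8 h 1 min
Total: 6 h 5 min + 6 h 47 min + 10 h 12 min + 8 h 3 min + 9 h 4 min + 8 h 40 min + 8 h 1 min = 56 h 52 min.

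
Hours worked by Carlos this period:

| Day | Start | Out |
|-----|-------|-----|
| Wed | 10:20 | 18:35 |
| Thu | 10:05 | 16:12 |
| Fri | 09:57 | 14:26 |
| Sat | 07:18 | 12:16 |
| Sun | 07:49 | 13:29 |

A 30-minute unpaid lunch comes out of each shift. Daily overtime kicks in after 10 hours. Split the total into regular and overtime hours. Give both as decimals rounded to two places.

Wed: 10:20–18:35 = 8 h 15 min; less 30 min break → 7 h 45 min
Thu: 10:05–16:12 = 6 h 7 min; less 30 min break → 5 h 37 min
Fri: 09:57–14:26 = 4 h 29 min; less 30 min break → 3 h 59 min
Sat: 07:18–12:16 = 4 h 58 min; less 30 min break → 4 h 28 min
Sun: 07:49–13:29 = 5 h 40 min; less 30 min break → 5 h 10 min
Wed reg 7 h 45 min / OT 0 h 0 min; Thu reg 5 h 37 min / OT 0 h 0 min; Fri reg 3 h 59 min / OT 0 h 0 min; Sat reg 4 h 28 min / OT 0 h 0 min; Sun reg 5 h 10 min / OT 0 h 0 min.
Totals: regular 26 h 59 min, overtime 0 h 0 min.

Regular 26.98 hours, overtime 0.00 hours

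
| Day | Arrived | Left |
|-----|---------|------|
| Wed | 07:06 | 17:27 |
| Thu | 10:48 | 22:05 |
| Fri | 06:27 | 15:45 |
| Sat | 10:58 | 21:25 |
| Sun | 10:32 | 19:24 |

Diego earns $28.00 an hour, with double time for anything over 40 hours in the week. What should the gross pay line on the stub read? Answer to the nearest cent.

Wed: 07:06–17:27 = 10 h 21 min
Thu: 10:48–22:05 = 11 h 17 min
Fri: 06:27–15:45 = 9 h 18 min
Sat: 10:58–21:25 = 10 h 27 min
Sun: 10:32–19:24 = 8 h 52 min
Total worked: 50 h 15 min = 3015 min.
Regular 40 h 0 min = 2400 min at $28.00/h; overtime 10 h 15 min = 615 min at $56.00/h.
Pay = (2400 × $28.00 + 615 × $56.00) ÷ 60 = $1694.00.

$1694.00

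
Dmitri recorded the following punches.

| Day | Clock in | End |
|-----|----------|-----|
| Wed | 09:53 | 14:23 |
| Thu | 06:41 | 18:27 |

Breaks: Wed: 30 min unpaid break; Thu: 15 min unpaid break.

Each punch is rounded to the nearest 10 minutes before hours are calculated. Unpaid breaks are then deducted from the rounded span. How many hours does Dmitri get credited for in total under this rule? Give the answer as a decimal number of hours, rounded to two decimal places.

Wed: in 09:53→09:50, out 14:23→14:20; 4 h 30 min − 30 min = 4 h 0 min
Thu: in 06:41→06:40, out 18:27→18:30; 11 h 50 min − 15 min = 11 h 35 min
Total credited: 15 h 35 min.

15.58 hours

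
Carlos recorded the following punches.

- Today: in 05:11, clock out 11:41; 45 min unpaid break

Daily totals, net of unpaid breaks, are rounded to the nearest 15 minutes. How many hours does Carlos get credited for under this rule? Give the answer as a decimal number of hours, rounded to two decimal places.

Today: 05:11–11:41 = 6 h 30 min − 45 min = 5 h 45 min → rounds to 5 h 45 min

5.75 hours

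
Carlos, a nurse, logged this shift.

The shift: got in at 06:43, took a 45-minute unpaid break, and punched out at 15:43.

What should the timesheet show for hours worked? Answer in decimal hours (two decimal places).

The shift: 06:43–15:43 = 9 h 0 min; less 45 min break → 8 h 15 min

8.25 hours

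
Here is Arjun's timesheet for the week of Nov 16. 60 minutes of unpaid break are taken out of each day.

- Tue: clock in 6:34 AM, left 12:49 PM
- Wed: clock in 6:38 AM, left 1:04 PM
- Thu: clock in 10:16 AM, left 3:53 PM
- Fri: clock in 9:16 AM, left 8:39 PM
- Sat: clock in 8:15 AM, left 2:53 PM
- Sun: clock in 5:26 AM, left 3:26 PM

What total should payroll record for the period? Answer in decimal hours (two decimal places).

40.32 hours

Tue: 6:34 AM–12:49 PM = 6 h 15 min; less 60 min break → 5 h 15 min
Wed: 6:38 AM–1:04 PM = 6 h 26 min; less 60 min break → 5 h 26 min
Thu: 10:16 AM–3:53 PM = 5 h 37 min; less 60 min break → 4 h 37 min
Fri: 9:16 AM–8:39 PM = 11 h 23 min; less 60 min break → 10 h 23 min
Sat: 8:15 AM–2:53 PM = 6 h 38 min; less 60 min break → 5 h 38 min
Sun: 5:26 AM–3:26 PM = 10 h 0 min; less 60 min break → 9 h 0 min
Total: 5 h 15 min + 5 h 26 min + 4 h 37 min + 10 h 23 min + 5 h 38 min + 9 h 0 min = 40 h 19 min.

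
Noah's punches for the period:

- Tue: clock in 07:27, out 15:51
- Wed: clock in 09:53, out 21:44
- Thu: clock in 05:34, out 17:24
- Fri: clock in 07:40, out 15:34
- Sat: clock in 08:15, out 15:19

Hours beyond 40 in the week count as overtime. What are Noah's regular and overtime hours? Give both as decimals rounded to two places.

Regular 40.00 hours, overtime 7.05 hours

Tue: 07:27–15:51 = 8 h 24 min
Wed: 09:53–21:44 = 11 h 51 min
Thu: 05:34–17:24 = 11 h 50 min
Fri: 07:40–15:34 = 7 h 54 min
Sat: 08:15–15:19 = 7 h 4 min
Total worked: 47 h 3 min = 47.05 h.
Threshold 40 h → overtime 7 h 3 min, regular 40 h 0 min.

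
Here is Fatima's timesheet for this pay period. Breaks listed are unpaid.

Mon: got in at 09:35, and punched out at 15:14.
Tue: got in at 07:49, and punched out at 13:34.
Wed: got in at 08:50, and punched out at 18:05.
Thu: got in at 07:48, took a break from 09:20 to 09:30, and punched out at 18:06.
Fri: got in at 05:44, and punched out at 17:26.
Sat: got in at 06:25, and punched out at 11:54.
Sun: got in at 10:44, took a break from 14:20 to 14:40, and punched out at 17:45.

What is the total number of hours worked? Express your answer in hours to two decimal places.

54.65 hours

Mon: 09:35–15:14 = 5 h 39 min
Tue: 07:49–13:34 = 5 h 45 min
Wed: 08:50–18:05 = 9 h 15 min
Thu: 07:48–18:06 = 10 h 18 min; less 10 min break → 10 h 8 min
Fri: 05:44–17:26 = 11 h 42 min
Sat: 06:25–11:54 = 5 h 29 min
Sun: 10:44–17:45 = 7 h 1 min; less 20 min break → 6 h 41 min
Total: 5 h 39 min + 5 h 45 min + 9 h 15 min + 10 h 8 min + 11 h 42 min + 5 h 29 min + 6 h 41 min = 54 h 39 min.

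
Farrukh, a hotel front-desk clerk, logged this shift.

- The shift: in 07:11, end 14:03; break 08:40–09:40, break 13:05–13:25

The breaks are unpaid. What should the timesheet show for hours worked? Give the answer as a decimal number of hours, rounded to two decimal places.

The shift: 07:11–14:03 = 6 h 52 min; less 80 min break → 5 h 32 min

5.53 hours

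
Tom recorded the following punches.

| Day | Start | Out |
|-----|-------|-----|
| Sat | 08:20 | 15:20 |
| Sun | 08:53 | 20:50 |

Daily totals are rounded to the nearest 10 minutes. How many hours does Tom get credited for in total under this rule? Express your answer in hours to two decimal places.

19.00 hours

Sat: 08:20–15:20 = 7 h 0 min → rounds to 7 h 0 min
Sun: 08:53–20:50 = 11 h 57 min → rounds to 12 h 0 min
Total credited: 19 h 0 min.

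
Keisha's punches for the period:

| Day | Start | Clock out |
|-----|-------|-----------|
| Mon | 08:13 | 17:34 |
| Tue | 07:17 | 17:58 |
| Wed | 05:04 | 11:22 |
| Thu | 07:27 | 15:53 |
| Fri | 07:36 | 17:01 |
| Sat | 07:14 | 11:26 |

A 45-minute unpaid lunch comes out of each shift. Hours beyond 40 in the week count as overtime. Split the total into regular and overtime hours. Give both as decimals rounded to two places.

Mon: 08:13–17:34 = 9 h 21 min; less 45 min break → 8 h 36 min
Tue: 07:17–17:58 = 10 h 41 min; less 45 min break → 9 h 56 min
Wed: 05:04–11:22 = 6 h 18 min; less 45 min break → 5 h 33 min
Thu: 07:27–15:53 = 8 h 26 min; less 45 min break → 7 h 41 min
Fri: 07:36–17:01 = 9 h 25 min; less 45 min break → 8 h 40 min
Sat: 07:14–11:26 = 4 h 12 min; less 45 min break → 3 h 27 min
Total worked: 43 h 53 min = 43.88 h.
Threshold 40 h → overtime 3 h 53 min, regular 40 h 0 min.

Regular 40.00 hours, overtime 3.88 hours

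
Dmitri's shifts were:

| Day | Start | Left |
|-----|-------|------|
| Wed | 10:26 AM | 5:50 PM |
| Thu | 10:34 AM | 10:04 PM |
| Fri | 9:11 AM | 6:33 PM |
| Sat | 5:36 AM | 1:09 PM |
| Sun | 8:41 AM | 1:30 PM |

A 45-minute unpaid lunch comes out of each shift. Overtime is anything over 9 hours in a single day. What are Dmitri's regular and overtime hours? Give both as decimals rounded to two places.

Regular 35.13 hours, overtime 1.75 hours

Wed: 10:26 AM–5:50 PM = 7 h 24 min; less 45 min break → 6 h 39 min
Thu: 10:34 AM–10:04 PM = 11 h 30 min; less 45 min break → 10 h 45 min
Fri: 9:11 AM–6:33 PM = 9 h 22 min; less 45 min break → 8 h 37 min
Sat: 5:36 AM–1:09 PM = 7 h 33 min; less 45 min break → 6 h 48 min
Sun: 8:41 AM–1:30 PM = 4 h 49 min; less 45 min break → 4 h 4 min
Wed reg 6 h 39 min / OT 0 h 0 min; Thu reg 9 h 0 min / OT 1 h 45 min; Fri reg 8 h 37 min / OT 0 h 0 min; Sat reg 6 h 48 min / OT 0 h 0 min; Sun reg 4 h 4 min / OT 0 h 0 min.
Totals: regular 35 h 8 min, overtime 1 h 45 min.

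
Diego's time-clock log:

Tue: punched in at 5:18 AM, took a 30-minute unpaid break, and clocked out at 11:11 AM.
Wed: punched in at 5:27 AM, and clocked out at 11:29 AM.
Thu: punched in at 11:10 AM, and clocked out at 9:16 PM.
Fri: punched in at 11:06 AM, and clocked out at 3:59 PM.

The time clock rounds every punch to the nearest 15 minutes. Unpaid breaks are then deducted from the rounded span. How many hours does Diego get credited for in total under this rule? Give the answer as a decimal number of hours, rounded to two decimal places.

26.50 hours

Tue: in 5:18 AM→5:15 AM, out 11:11 AM→11:15 AM; 6 h 0 min − 30 min = 5 h 30 min
Wed: in 5:27 AM→5:30 AM, out 11:29 AM→11:30 AM; 6 h 0 min
Thu: in 11:10 AM→11:15 AM, out 9:16 PM→9:15 PM; 10 h 0 min
Fri: in 11:06 AM→11:00 AM, out 3:59 PM→4:00 PM; 5 h 0 min
Total credited: 26 h 30 min.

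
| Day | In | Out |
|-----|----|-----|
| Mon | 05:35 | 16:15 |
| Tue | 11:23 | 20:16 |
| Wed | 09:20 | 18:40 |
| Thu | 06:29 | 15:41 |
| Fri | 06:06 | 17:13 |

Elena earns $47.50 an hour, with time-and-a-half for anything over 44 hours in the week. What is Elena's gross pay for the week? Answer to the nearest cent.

$2460.50

Mon: 05:35–16:15 = 10 h 40 min
Tue: 11:23–20:16 = 8 h 53 min
Wed: 09:20–18:40 = 9 h 20 min
Thu: 06:29–15:41 = 9 h 12 min
Fri: 06:06–17:13 = 11 h 7 min
Total worked: 49 h 12 min = 2952 min.
Regular 44 h 0 min = 2640 min at $47.50/h; overtime 5 h 12 min = 312 min at $71.25/h.
Pay = (2640 × $47.50 + 312 × $71.25) ÷ 60 = $2460.50.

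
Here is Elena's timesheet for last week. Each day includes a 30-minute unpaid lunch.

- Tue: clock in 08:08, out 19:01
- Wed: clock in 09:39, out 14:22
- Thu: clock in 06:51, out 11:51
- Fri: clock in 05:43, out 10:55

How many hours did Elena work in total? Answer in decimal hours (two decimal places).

23.80 hours

Tue: 08:08–19:01 = 10 h 53 min; less 30 min break → 10 h 23 min
Wed: 09:39–14:22 = 4 h 43 min; less 30 min break → 4 h 13 min
Thu: 06:51–11:51 = 5 h 0 min; less 30 min break → 4 h 30 min
Fri: 05:43–10:55 = 5 h 12 min; less 30 min break → 4 h 42 min
Total: 10 h 23 min + 4 h 13 min + 4 h 30 min + 4 h 42 min = 23 h 48 min.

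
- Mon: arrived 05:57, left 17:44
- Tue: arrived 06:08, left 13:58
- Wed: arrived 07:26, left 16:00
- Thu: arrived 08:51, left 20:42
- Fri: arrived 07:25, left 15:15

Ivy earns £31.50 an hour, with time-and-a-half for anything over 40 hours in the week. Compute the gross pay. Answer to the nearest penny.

Mon: 05:57–17:44 = 11 h 47 min
Tue: 06:08–13:58 = 7 h 50 min
Wed: 07:26–16:00 = 8 h 34 min
Thu: 08:51–20:42 = 11 h 51 min
Fri: 07:25–15:15 = 7 h 50 min
Total worked: 47 h 52 min = 2872 min.
Regular 40 h 0 min = 2400 min at £31.50/h; overtime 7 h 52 min = 472 min at £47.25/h.
Pay = (2400 × £31.50 + 472 × £47.25) ÷ 60 = £1631.70.

£1631.70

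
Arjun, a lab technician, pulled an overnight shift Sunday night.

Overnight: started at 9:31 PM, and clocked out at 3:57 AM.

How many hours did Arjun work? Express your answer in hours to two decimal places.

Overnight: 9:31 PM → midnight = 2 h 29 min; midnight → 3:57 AM = 3 h 57 min; span 6 h 26 min

6.43 hours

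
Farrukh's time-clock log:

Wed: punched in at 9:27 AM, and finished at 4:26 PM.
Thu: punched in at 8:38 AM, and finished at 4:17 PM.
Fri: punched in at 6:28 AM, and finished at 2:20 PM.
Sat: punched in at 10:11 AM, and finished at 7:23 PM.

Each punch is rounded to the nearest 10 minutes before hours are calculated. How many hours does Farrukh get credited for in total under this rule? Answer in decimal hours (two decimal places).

Wed: in 9:27 AM→9:30 AM, out 4:26 PM→4:30 PM; 7 h 0 min
Thu: in 8:38 AM→8:40 AM, out 4:17 PM→4:20 PM; 7 h 40 min
Fri: in 6:28 AM→6:30 AM, out 2:20 PM→2:20 PM; 7 h 50 min
Sat: in 10:11 AM→10:10 AM, out 7:23 PM→7:20 PM; 9 h 10 min
Total credited: 31 h 40 min.

31.67 hours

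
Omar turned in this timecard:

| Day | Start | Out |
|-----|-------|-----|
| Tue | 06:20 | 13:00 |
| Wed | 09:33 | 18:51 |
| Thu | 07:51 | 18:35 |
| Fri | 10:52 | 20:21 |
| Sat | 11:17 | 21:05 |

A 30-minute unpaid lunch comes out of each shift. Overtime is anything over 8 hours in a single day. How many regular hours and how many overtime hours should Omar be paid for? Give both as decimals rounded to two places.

Regular 38.17 hours, overtime 5.32 hours

Tue: 06:20–13:00 = 6 h 40 min; less 30 min break → 6 h 10 min
Wed: 09:33–18:51 = 9 h 18 min; less 30 min break → 8 h 48 min
Thu: 07:51–18:35 = 10 h 44 min; less 30 min break → 10 h 14 min
Fri: 10:52–20:21 = 9 h 29 min; less 30 min break → 8 h 59 min
Sat: 11:17–21:05 = 9 h 48 min; less 30 min break → 9 h 18 min
Tue reg 6 h 10 min / OT 0 h 0 min; Wed reg 8 h 0 min / OT 0 h 48 min; Thu reg 8 h 0 min / OT 2 h 14 min; Fri reg 8 h 0 min / OT 0 h 59 min; Sat reg 8 h 0 min / OT 1 h 18 min.
Totals: regular 38 h 10 min, overtime 5 h 19 min.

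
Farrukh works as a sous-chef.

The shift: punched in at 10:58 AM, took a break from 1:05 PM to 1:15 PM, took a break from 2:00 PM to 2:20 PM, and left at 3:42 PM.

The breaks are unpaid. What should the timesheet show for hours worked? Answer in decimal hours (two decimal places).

The shift: 10:58 AM–3:42 PM = 4 h 44 min; less 30 min break → 4 h 14 min

4.23 hours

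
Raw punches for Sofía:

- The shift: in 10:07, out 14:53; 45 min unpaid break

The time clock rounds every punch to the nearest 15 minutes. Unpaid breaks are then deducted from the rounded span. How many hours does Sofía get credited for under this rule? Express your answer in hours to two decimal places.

4.25 hours

The shift: in 10:07→10:00, out 14:53→15:00; 5 h 0 min − 45 min = 4 h 15 min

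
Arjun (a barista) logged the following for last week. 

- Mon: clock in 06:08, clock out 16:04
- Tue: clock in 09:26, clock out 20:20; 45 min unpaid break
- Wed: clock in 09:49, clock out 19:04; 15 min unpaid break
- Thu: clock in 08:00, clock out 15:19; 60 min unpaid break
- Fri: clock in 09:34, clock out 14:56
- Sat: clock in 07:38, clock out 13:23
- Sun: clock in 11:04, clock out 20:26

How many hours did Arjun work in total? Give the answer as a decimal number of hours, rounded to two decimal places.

Mon: 06:08–16:04 = 9 h 56 min
Tue: 09:26–20:20 = 10 h 54 min; less 45 min break → 10 h 9 min
Wed: 09:49–19:04 = 9 h 15 min; less 15 min break → 9 h 0 min
Thu: 08:00–15:19 = 7 h 19 min; less 60 min break → 6 h 19 min
Fri: 09:34–14:56 = 5 h 22 min
Sat: 07:38–13:23 = 5 h 45 min
Sun: 11:04–20:26 = 9 h 22 min
Total: 9 h 56 min + 10 h 9 min + 9 h 0 min + 6 h 19 min + 5 h 22 min + 5 h 45 min + 9 h 22 min = 55 h 53 min.

55.88 hours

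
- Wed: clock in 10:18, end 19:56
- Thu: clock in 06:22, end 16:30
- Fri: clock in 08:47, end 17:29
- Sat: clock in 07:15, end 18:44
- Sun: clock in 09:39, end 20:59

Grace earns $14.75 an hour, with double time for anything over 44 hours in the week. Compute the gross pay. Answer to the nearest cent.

Wed: 10:18–19:56 = 9 h 38 min
Thu: 06:22–16:30 = 10 h 8 min
Fri: 08:47–17:29 = 8 h 42 min
Sat: 07:15–18:44 = 11 h 29 min
Sun: 09:39–20:59 = 11 h 20 min
Total worked: 51 h 17 min = 3077 min.
Regular 44 h 0 min = 2640 min at $14.75/h; overtime 7 h 17 min = 437 min at $29.50/h.
Pay = (2640 × $14.75 + 437 × $29.50) ÷ 60 = $863.86.

$863.86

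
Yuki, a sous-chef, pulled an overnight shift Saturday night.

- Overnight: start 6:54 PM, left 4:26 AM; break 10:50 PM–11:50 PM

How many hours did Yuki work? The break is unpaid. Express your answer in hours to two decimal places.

8.53 hours

Overnight: 6:54 PM → midnight = 5 h 6 min; midnight → 4:26 AM = 4 h 26 min; span 9 h 32 min; less 60 min break → 8 h 32 min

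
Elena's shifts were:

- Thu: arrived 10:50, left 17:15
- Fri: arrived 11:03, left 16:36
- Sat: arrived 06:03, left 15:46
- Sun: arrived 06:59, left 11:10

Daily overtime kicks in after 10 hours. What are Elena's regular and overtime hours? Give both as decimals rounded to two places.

Regular 25.87 hours, overtime 0.00 hours

Thu: 10:50–17:15 = 6 h 25 min
Fri: 11:03–16:36 = 5 h 33 min
Sat: 06:03–15:46 = 9 h 43 min
Sun: 06:59–11:10 = 4 h 11 min
Thu reg 6 h 25 min / OT 0 h 0 min; Fri reg 5 h 33 min / OT 0 h 0 min; Sat reg 9 h 43 min / OT 0 h 0 min; Sun reg 4 h 11 min / OT 0 h 0 min.
Totals: regular 25 h 52 min, overtime 0 h 0 min.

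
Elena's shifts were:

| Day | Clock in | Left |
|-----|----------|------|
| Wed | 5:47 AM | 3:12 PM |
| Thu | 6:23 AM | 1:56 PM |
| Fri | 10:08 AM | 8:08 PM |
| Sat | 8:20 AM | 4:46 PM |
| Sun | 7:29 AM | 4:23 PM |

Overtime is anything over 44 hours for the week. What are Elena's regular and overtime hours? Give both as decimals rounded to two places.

Regular 44.00 hours, overtime 0.30 hours

Wed: 5:47 AM–3:12 PM = 9 h 25 min
Thu: 6:23 AM–1:56 PM = 7 h 33 min
Fri: 10:08 AM–8:08 PM = 10 h 0 min
Sat: 8:20 AM–4:46 PM = 8 h 26 min
Sun: 7:29 AM–4:23 PM = 8 h 54 min
Total worked: 44 h 18 min = 44.30 h.
Threshold 44 h → overtime 0 h 18 min, regular 44 h 0 min.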